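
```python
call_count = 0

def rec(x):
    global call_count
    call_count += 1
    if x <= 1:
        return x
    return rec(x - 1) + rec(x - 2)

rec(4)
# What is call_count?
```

Calls(x) = 1 + Calls(x-1) + Calls(x-2); Calls(0)=Calls(1)=1. For x=4 this gives 9.

Answer: 9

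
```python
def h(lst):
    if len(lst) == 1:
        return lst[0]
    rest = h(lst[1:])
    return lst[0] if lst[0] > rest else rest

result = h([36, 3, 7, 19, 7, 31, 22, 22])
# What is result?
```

Recursive max over [36, 3, 7, 19, 7, 31, 22, 22] = 36

Answer: 36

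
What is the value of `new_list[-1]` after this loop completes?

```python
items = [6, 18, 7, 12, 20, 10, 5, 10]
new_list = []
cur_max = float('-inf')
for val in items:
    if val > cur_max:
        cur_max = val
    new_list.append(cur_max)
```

Running max ends at 20
`new_list` takes the values: [] → [6] → [6, 18] → [6, 18, 18] → [6, 18, 18, 18] → [6, 18, 18, 18, 20] → [6, 18, 18, 18, 20, 20] → [6, 18, 18, 18, 20, 20, 20] → [6, 18, 18, 18, 20, 20, 20, 20]
So `new_list[-1]` = 20

Answer: 20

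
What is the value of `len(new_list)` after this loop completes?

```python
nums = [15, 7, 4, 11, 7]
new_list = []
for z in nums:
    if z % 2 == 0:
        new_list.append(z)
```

Count even numbers in [15, 7, 4, 11, 7]
`new_list` takes the values: [] → [4]
So `len(new_list)` = 1

Answer: 1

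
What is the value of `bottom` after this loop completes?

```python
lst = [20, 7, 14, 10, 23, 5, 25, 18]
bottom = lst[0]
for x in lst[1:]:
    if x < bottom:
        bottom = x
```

Minimum of [20, 7, 14, 10, 23, 5, 25, 18]
`bottom` takes the values: 20 → 7 → 5

Answer: 5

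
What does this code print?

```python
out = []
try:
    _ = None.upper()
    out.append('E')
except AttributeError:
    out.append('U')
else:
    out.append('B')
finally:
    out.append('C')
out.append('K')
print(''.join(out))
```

Execution trace: 'U' (except AttributeError) → 'C' (finally) → 'K' (after the try/except). Output: UCK

Answer: UCK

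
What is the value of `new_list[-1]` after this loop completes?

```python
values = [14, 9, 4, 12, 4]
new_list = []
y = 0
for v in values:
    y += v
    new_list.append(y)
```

Cumulative sum ends at 43
`new_list` takes the values: [] → [14] → [14, 23] → [14, 23, 27] → [14, 23, 27, 39] → [14, 23, 27, 39, 43]
So `new_list[-1]` = 43

Answer: 43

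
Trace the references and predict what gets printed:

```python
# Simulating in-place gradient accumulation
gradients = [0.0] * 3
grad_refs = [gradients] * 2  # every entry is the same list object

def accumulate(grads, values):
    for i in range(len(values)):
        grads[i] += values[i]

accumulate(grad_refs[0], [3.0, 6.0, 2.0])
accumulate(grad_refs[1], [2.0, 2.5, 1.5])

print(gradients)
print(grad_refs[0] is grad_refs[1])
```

Key concept: gradient accumulation aliasing.
Step by step:
`gradients = [0.0] * 3` → gradients = [0.0, 0.0, 0.0]
`grad_refs = [gradients] * 2` → grad_refs = [[0.0, 0.0, 0.0], [0.0, 0.0, 0.0]]
`accumulate(grad_refs[0], [3.0, 6.0, 2.0])` → gradients = [3.0, 6.0, 2.0]; grad_refs = [[3.0, 6.0, 2.0], [3.0, 6.0, 2.0]]
`accumulate(grad_refs[1], [2.0, 2.5, 1.5])` → gradients = [5.0, 8.5, 3.5]; grad_refs = [[5.0, 8.5, 3.5], [5.0, 8.5, 3.5]]
`print(gradients)` → prints [5.0, 8.5, 3.5]
`print(grad_refs[0] is grad_refs[1])` → prints True

Answer:
[5.0, 8.5, 3.5]
True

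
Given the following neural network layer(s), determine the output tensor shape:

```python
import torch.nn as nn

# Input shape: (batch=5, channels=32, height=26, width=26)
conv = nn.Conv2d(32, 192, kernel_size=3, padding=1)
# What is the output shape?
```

Input: (5, 32, 26, 26) -> Output: (5, 192, 26, 26)

Answer: (5, 192, 26, 26)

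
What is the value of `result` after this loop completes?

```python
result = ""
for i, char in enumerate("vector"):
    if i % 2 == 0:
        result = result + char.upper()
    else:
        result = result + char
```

Uppercase even positions in 'vector'
`result` takes the values: "" → "V" → "Ve" → "VeC" → "VeCt" → "VeCtO" → "VeCtOr"

Answer: "VeCtOr"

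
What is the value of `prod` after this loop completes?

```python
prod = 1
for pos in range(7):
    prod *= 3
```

3^7 = 2187
`prod` takes the values: 1 → 3 → 9 → 27 → 81 → 243 → 729 → 2187

Answer: 2187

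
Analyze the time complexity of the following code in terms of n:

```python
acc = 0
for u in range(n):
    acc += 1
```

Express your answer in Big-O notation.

Each loop level contributes: n. Multiplying the contributions gives O(n).

Answer: O(n)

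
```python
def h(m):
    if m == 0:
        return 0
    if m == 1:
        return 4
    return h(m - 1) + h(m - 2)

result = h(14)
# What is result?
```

Build up from base cases: h(0)=0, h(1)=4, h(2)=4, h(3)=8, h(4)=12, h(5)=20, h(6)=32, ..., h(14)=1508

Answer: 1508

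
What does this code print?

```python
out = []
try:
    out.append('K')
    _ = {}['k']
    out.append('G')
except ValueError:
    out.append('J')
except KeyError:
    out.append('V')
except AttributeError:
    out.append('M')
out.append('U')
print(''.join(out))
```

Execution trace: 'K' (try body) → 'V' (except KeyError) → 'U' (after the try/except). Output: KVU

Answer: KVU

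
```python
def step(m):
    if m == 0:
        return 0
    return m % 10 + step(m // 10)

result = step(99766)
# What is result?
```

Sum of digits of 99766: 6 + 6 + 7 + 9 + 9 = 37

Answer: 37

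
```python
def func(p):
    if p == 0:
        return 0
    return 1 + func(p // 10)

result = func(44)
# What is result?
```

Count of digits of 44: 2

Answer: 2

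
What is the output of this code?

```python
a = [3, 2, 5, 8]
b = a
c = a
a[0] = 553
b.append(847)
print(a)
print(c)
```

Key concept: multiple aliases.
Step by step:
`a = [3, 2, 5, 8]` → a = [3, 2, 5, 8]
`b = a` → b = [3, 2, 5, 8] (same object as a)
`c = a` → c = [3, 2, 5, 8] (same object as a, b)
`a[0] = 553` → a = [553, 2, 5, 8] (same object as b, c); b = [553, 2, 5, 8] (same object as a, c); c = [553, 2, 5, 8] (same object as a, b)
`b.append(847)` → a = [553, 2, 5, 8, 847] (same object as b, c); b = [553, 2, 5, 8, 847] (same object as a, c); c = [553, 2, 5, 8, 847] (same object as a, b)
`print(a)` → prints [553, 2, 5, 8, 847]
`print(c)` → prints [553, 2, 5, 8, 847]

Answer:
[553, 2, 5, 8, 847]
[553, 2, 5, 8, 847]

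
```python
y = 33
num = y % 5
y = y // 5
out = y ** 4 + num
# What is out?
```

Trace:
`y = 33` → y = 33
`num = y % 5` → num = 3
`y = y // 5` → y = 6
`out = y ** 4 + num` → out = 1299
So out = 1299

Answer: 1299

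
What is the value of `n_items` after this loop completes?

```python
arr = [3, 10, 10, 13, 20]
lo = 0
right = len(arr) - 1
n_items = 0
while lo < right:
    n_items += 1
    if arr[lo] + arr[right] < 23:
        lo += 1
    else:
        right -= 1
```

Steps to find pair summing to 23
`n_items` takes the values: 0 → 1 → 2 → 3 → 4

Answer: 4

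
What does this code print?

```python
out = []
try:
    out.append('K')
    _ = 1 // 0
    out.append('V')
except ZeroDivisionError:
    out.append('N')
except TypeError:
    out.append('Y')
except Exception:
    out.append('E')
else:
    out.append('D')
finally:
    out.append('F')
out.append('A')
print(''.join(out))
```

Execution trace: 'K' (try body) → 'N' (except ZeroDivisionError) → 'F' (finally) → 'A' (after the try/except). Output: KNFA

Answer: KNFA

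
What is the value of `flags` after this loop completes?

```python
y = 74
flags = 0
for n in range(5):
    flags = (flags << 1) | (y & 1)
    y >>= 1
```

Reverse lowest 5 bits of 74
`flags` takes the values: 0 → 1 → 2 → 5 → 10

Answer: 10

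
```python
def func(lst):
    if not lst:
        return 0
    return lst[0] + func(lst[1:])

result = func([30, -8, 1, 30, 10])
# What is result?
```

30 + (-8) + 1 + 30 + 10 + 0 = 63

Answer: 63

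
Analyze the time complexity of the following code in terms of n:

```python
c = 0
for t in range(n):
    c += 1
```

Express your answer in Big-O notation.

Each loop level contributes: n. Multiplying the contributions gives O(n).

Answer: O(n)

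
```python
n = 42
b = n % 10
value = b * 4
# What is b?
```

Trace:
`n = 42` → n = 42
`b = n % 10` → b = 2
`value = b * 4` → value = 8
So b = 2

Answer: 2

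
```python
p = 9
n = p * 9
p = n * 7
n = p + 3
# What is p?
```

Trace:
`p = 9` → p = 9
`n = p * 9` → n = 81
`p = n * 7` → p = 567
`n = p + 3` → n = 570
So p = 567

Answer: 567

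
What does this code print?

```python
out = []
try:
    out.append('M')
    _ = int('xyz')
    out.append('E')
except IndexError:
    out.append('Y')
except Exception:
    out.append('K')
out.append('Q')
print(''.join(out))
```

Execution trace: 'M' (try body) → 'K' (except Exception) → 'Q' (after the try/except). Output: MKQ

Answer: MKQ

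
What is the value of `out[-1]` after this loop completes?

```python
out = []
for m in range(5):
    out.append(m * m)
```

Last element of squares 0 to 4
`out` takes the values: [] → [0] → [0, 1] → [0, 1, 4] → [0, 1, 4, 9] → [0, 1, 4, 9, 16]
So `out[-1]` = 16

Answer: 16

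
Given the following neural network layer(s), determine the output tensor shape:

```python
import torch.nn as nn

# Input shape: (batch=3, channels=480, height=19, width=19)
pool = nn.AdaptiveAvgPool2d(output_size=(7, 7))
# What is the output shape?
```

Input: (3, 480, 19, 19) -> Output: (3, 480, 7, 7)

Answer: (3, 480, 7, 7)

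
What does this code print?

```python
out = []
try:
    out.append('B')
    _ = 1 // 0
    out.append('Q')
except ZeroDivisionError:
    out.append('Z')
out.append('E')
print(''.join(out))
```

Execution trace: 'B' (try body) → 'Z' (except ZeroDivisionError) → 'E' (after the try/except). Output: BZE

Answer: BZE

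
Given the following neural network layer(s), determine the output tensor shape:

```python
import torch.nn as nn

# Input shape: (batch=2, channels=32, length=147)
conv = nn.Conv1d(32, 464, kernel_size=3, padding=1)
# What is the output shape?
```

Input: (2, 32, 147) -> Output: (2, 464, 147)

Answer: (2, 464, 147)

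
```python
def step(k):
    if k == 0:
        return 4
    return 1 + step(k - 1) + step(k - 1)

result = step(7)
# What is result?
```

step(k) = 1 + 2·step(k-1), step(0)=4. Closed form: (4+1)·2^7 - 1 = 639.

Answer: 639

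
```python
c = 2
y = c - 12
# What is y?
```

Trace:
`c = 2` → c = 2
`y = c - 12` → y = -10
So y = -10

Answer: -10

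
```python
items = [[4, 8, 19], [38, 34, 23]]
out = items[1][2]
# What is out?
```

Trace:
`items = [[4, 8, 19], [38, 34, 23]]` → items = [[4, 8, 19], [38, 34, 23]]
`out = items[1][2]` → out = 23
So out = 23

Answer: 23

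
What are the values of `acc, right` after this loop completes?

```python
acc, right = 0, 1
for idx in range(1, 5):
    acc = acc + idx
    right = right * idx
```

Sum and factorial of 1 to 4
`acc, right` takes the values: (0, 1) → (1, 1) → (3, 1) → (3, 2) → (6, 2) → (6, 6) → (10, 6) → (10, 24)

Answer: 10, 24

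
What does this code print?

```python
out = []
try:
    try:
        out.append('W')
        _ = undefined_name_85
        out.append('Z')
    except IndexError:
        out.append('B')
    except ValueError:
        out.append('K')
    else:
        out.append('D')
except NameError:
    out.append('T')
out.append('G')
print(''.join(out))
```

Execution trace: 'W' (try body) → 'T' (outer except NameError) → 'G' (after the try/except). Output: WTG

Answer: WTG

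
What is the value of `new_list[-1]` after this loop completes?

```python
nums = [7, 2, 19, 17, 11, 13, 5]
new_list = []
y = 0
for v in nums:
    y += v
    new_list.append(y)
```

Cumulative sum ends at 74
`new_list` takes the values: [] → [7] → [7, 9] → [7, 9, 28] → [7, 9, 28, 45] → [7, 9, 28, 45, 56] → [7, 9, 28, 45, 56, 69] → [7, 9, 28, 45, 56, 69, 74]
So `new_list[-1]` = 74

Answer: 74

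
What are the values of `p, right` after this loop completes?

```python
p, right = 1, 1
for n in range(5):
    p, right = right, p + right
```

Fibonacci: after 5 iterations
`p, right` takes the values: (1, 1) → (1, 2) → (2, 3) → (3, 5) → (5, 8) → (8, 13)

Answer: 8, 13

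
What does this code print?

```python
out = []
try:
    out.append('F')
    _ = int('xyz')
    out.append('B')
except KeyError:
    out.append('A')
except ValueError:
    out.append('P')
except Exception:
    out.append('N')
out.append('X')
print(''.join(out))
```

Execution trace: 'F' (try body) → 'P' (except ValueError) → 'X' (after the try/except). Output: FPX

Answer: FPX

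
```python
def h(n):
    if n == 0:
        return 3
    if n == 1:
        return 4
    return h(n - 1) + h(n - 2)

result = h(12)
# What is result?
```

Build up from base cases: h(0)=3, h(1)=4, h(2)=7, h(3)=11, h(4)=18, h(5)=29, h(6)=47, ..., h(12)=843

Answer: 843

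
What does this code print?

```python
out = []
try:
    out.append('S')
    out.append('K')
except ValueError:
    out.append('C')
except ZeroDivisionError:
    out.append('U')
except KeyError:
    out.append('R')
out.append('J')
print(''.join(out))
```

Execution trace: 'S' (try body) → 'K' (try body, no exception) → 'J' (after the try/except). Output: SKJ

Answer: SKJ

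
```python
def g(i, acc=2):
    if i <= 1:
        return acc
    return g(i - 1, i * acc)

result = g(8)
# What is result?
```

Accumulator trace (n, acc): (8, 2) -> (7, 16) -> (6, 112) -> (5, 672) -> (4, 3360) -> (3, 13440) -> (2, 40320) -> (1, 80640) -> return 80640

Answer: 80640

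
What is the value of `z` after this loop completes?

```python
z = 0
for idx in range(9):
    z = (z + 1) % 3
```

Increment mod 3, 9 times = 0
`z` takes the values: 0 → 1 → 2 → 0 → 1 → 2 → 0 → 1 → 2 → 0

Answer: 0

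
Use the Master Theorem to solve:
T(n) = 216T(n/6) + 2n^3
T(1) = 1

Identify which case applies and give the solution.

a=216, b=6, f(n)=2n^3. log_6(216) = 3. Since c=3 = 3, Case 2 applies: T(n) = Θ(n^log_b(a) · log n) = O(n^3 log n).

Answer: O(n^3 log n) - Case 2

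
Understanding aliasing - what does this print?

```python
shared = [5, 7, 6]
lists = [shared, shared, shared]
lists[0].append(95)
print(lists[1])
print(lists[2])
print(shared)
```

Key concept: list of same reference.
Step by step:
`shared = [5, 7, 6]` → shared = [5, 7, 6]
`lists = [shared, shared, shared]` → lists = [[5, 7, 6], [5, 7, 6], [5, 7, 6]]
`lists[0].append(95)` → shared = [5, 7, 6, 95]; lists = [[5, 7, 6, 95], [5, 7, 6, 95], [5, 7, 6, 95]]
`print(lists[1])` → prints [5, 7, 6, 95]
`print(lists[2])` → prints [5, 7, 6, 95]
`print(shared)` → prints [5, 7, 6, 95]

Answer:
[5, 7, 6, 95]
[5, 7, 6, 95]
[5, 7, 6, 95]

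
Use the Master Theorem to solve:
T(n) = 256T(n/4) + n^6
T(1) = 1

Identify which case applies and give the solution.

a=256, b=4, f(n)=n^6. log_4(256) = 4. Since c=6 > 4 and the regularity condition holds (256(n/4)^6 = (256/4^6)n^6 with 256/4^6 < 1), Case 3 applies: T(n) = Θ(f(n)) = O(n^6).

Answer: O(n^6) - Case 3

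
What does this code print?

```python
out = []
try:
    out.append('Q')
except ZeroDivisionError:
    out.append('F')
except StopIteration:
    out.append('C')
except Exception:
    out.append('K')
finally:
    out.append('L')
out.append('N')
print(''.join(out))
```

Execution trace: 'Q' (try body, no exception) → 'L' (finally) → 'N' (after the try/except). Output: QLN

Answer: QLN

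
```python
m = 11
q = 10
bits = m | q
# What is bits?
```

Trace:
`m = 11` → m = 11
`q = 10` → q = 10
`bits = m | q` → bits = 11
So bits = 11

Answer: 11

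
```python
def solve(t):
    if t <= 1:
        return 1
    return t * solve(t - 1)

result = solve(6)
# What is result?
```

solve(6) = 6 * 5 * 4 * 3 * 2 * 1 = 720

Answer: 720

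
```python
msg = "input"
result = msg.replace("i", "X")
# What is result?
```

Trace:
`msg = "input"` → msg = 'input'
`result = msg.replace("i", "X")` → result = 'Xnput'
So result = 'Xnput'

Answer: 'Xnput'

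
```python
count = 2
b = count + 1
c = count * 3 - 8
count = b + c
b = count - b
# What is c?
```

Trace:
`count = 2` → count = 2
`b = count + 1` → b = 3
`c = count * 3 - 8` → c = -2
`count = b + c` → count = 1
`b = count - b` → b = -2
So c = -2

Answer: -2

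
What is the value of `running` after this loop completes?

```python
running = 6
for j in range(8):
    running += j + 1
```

Start at 6, add 1 to 8 = 42
`running` takes the values: 6 → 7 → 9 → 12 → 16 → 21 → 27 → 34 → 42

Answer: 42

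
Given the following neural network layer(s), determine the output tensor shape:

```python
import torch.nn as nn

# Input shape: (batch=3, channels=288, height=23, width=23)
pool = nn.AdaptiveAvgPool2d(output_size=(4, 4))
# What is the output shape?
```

Input: (3, 288, 23, 23) -> Output: (3, 288, 4, 4)

Answer: (3, 288, 4, 4)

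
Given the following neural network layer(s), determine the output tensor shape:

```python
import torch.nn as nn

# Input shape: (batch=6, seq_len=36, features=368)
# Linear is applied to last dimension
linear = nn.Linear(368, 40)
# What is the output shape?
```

Input: (6, 36, 368) -> Output: (6, 36, 40)

Answer: (6, 36, 40)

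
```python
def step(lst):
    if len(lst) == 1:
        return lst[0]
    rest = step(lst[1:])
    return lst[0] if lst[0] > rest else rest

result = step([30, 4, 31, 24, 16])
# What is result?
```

Recursive max over [30, 4, 31, 24, 16] = 31

Answer: 31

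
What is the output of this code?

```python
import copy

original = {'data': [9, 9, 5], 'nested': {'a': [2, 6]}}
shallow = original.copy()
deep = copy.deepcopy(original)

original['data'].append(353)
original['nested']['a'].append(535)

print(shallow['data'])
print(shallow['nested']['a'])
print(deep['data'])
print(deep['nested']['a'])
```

Key concept: comparing shallow vs deep copy.
Step by step:
`original = {'data': [9, 9, 5], 'nested': {'a': [2, 6]}}` → original = {'data': [9, 9, 5], 'nested': {'a': [2, 6]}}
`shallow = original.copy()` → shallow = {'data': [9, 9, 5], 'nested': {'a': [2, 6]}}
`deep = copy.deepcopy(original)` → deep = {'data': [9, 9, 5], 'nested': {'a': [2, 6]}}
`original['data'].append(353)` → original = {'data': [9, 9, 5, 353], 'nested': {'a': [2, 6]}}; shallow = {'data': [9, 9, 5, 353], 'nested': {'a': [2, 6]}}
`original['nested']['a'].append(535)` → original = {'data': [9, 9, 5, 353], 'nested': {'a': [2, 6, 535]}}; shallow = {'data': [9, 9, 5, 353], 'nested': {'a': [2, 6, 535]}}
`print(shallow['data'])` → prints [9, 9, 5, 353]
`print(shallow['nested']['a'])` → prints [2, 6, 535]
`print(deep['data'])` → prints [9, 9, 5]
`print(deep['nested']['a'])` → prints [2, 6]

Answer:
[9, 9, 5, 353]
[2, 6, 535]
[9, 9, 5]
[2, 6]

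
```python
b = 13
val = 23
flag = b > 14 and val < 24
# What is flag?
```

Trace:
`b = 13` → b = 13
`val = 23` → val = 23
`flag = b > 14 and val < 24` → flag = False
So flag = False

Answer: False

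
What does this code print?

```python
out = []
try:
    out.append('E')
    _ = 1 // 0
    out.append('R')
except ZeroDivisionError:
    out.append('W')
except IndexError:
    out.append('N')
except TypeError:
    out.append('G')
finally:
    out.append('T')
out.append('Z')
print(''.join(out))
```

Execution trace: 'E' (try body) → 'W' (except ZeroDivisionError) → 'T' (finally) → 'Z' (after the try/except). Output: EWTZ

Answer: EWTZ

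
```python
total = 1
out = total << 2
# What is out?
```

Trace:
`total = 1` → total = 1
`out = total << 2` → out = 4
So out = 4

Answer: 4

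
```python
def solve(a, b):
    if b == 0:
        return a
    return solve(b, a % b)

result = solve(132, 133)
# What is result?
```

solve(132, 133) -> solve(133, 132) -> solve(132, 1) -> solve(1, 0) -> 1

Answer: 1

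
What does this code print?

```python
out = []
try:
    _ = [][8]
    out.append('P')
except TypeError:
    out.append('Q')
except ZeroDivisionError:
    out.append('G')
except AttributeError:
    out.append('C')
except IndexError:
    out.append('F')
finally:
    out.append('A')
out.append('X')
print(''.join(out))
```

Execution trace: 'F' (except IndexError) → 'A' (finally) → 'X' (after the try/except). Output: FAX

Answer: FAX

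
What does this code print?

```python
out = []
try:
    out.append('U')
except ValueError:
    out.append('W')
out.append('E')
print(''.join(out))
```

Execution trace: 'U' (try body, no exception) → 'E' (after the try/except). Output: UE

Answer: UE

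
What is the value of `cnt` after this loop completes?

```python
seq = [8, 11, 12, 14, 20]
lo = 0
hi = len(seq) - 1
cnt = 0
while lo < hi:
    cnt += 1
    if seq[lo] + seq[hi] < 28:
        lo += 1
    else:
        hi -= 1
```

Steps to find pair summing to 28
`cnt` takes the values: 0 → 1 → 2 → 3 → 4

Answer: 4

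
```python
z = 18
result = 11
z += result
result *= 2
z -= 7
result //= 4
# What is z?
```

Trace:
`z = 18` → z = 18
`result = 11` → result = 11
`z += result` → z = 29
`result *= 2` → result = 22
`z -= 7` → z = 22
`result //= 4` → result = 5
So z = 22

Answer: 22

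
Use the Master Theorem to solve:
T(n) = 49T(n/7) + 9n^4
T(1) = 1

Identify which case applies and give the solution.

a=49, b=7, f(n)=9n^4. log_7(49) = 2. Since c=4 > 2 and the regularity condition holds (49(n/7)^4 = (49/7^4)n^4 with 49/7^4 < 1), Case 3 applies: T(n) = Θ(f(n)) = O(n^4).

Answer: O(n^4) - Case 3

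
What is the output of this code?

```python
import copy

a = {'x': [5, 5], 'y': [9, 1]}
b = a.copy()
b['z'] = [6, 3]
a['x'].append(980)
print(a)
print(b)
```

Key concept: shallow copy of dict with mutable values.
Step by step:
`a = {'x': [5, 5], 'y': [9, 1]}` → a = {'x': [5, 5], 'y': [9, 1]}
`b = a.copy()` → b = {'x': [5, 5], 'y': [9, 1]}
`b['z'] = [6, 3]` → b = {'x': [5, 5], 'y': [9, 1], 'z': [6, 3]}
`a['x'].append(980)` → a = {'x': [5, 5, 980], 'y': [9, 1]}; b = {'x': [5, 5, 980], 'y': [9, 1], 'z': [6, 3]}
`print(a)` → prints {'x': [5, 5, 980], 'y': [9, 1]}
`print(b)` → prints {'x': [5, 5, 980], 'y': [9, 1], 'z': [6, 3]}

Answer:
{'x': [5, 5, 980], 'y': [9, 1]}
{'x': [5, 5, 980], 'y': [9, 1], 'z': [6, 3]}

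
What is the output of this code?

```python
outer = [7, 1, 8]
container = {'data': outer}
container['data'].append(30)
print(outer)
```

Key concept: dict holds reference to list.
Step by step:
`outer = [7, 1, 8]` → outer = [7, 1, 8]
`container = {'data': outer}` → container = {'data': [7, 1, 8]}
`container['data'].append(30)` → outer = [7, 1, 8, 30]; container = {'data': [7, 1, 8, 30]}
`print(outer)` → prints [7, 1, 8, 30]

Answer: [7, 1, 8, 30]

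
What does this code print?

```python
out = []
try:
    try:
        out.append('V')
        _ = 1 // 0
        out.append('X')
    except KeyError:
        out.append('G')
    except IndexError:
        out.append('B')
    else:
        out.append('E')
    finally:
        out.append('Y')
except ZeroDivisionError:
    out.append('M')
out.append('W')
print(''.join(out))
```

Execution trace: 'V' (try body) → 'Y' (finally) → 'M' (outer except ZeroDivisionError) → 'W' (after the try/except). Output: VYMW

Answer: VYMW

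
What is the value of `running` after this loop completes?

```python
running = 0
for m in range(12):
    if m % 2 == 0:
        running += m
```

Sum of even numbers 0 to 11
`running` takes the values: 0 → 2 → 6 → 12 → 20 → 30

Answer: 30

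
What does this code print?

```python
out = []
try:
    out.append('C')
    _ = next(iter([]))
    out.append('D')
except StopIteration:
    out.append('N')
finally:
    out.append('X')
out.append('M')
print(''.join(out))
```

Execution trace: 'C' (try body) → 'N' (except StopIteration) → 'X' (finally) → 'M' (after the try/except). Output: CNXM

Answer: CNXM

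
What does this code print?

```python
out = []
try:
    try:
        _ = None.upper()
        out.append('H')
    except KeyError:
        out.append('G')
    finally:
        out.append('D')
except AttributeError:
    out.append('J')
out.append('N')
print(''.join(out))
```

Execution trace: 'D' (finally) → 'J' (outer except AttributeError) → 'N' (after the try/except). Output: DJN

Answer: DJN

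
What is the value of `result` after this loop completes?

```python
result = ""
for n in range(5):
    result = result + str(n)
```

Concatenate digits 0 to 4
`result` takes the values: "" → "0" → "01" → "012" → "0123" → "01234"

Answer: "01234"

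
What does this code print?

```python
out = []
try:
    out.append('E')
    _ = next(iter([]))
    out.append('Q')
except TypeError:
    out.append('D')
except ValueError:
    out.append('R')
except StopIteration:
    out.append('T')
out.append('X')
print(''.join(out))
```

Execution trace: 'E' (try body) → 'T' (except StopIteration) → 'X' (after the try/except). Output: ETX

Answer: ETX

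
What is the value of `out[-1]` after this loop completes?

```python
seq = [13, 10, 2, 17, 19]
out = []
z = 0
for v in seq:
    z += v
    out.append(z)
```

Cumulative sum ends at 61
`out` takes the values: [] → [13] → [13, 23] → [13, 23, 25] → [13, 23, 25, 42] → [13, 23, 25, 42, 61]
So `out[-1]` = 61

Answer: 61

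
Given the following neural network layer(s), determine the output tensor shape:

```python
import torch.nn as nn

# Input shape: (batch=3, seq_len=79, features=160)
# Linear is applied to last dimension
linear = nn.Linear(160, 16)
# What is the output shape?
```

Input: (3, 79, 160) -> Output: (3, 79, 16)

Answer: (3, 79, 16)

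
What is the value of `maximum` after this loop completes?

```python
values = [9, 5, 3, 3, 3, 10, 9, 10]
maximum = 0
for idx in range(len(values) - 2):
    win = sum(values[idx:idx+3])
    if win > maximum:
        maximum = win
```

Max sum of 3-element window in [9, 5, 3, 3, 3, 10, 9, 10]
`maximum` takes the values: 0 → 17 → 22 → 29

Answer: 29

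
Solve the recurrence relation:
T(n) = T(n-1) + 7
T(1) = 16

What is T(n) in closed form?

Unrolling: T(n) = T(1) + 7·(n-1) = 16 + 7(n-1) = 7n + 9.

Answer: T(n) = 7n + 9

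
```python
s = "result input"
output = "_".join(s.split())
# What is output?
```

Trace:
`s = "result input"` → s = 'result input'
`output = "_".join(s.split())` → output = 'result_input'
So output = 'result_input'

Answer: 'result_input'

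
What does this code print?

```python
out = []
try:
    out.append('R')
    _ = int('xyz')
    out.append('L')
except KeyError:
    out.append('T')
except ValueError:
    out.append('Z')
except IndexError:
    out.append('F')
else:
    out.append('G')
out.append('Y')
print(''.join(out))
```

Execution trace: 'R' (try body) → 'Z' (except ValueError) → 'Y' (after the try/except). Output: RZY

Answer: RZY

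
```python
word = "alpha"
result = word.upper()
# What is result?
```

Trace:
`word = "alpha"` → word = 'alpha'
`result = word.upper()` → result = 'ALPHA'
So result = 'ALPHA'

Answer: 'ALPHA'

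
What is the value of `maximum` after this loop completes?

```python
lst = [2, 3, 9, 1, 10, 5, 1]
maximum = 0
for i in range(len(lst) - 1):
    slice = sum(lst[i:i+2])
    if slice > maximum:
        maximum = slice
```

Max sum of 2-element window in [2, 3, 9, 1, 10, 5, 1]
`maximum` takes the values: 0 → 5 → 12 → 15

Answer: 15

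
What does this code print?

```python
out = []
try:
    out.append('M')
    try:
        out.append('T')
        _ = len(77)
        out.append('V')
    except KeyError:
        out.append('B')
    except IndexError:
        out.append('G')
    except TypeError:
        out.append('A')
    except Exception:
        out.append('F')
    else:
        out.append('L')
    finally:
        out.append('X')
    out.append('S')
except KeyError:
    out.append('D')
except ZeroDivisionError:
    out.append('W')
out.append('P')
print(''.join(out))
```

Execution trace: 'M' (try body) → 'T' (inner try body) → 'A' (inner except TypeError) → 'X' (inner finally) → 'S' (try body, no exception) → 'P' (after the try/except). Output: MTAXSP

Answer: MTAXSP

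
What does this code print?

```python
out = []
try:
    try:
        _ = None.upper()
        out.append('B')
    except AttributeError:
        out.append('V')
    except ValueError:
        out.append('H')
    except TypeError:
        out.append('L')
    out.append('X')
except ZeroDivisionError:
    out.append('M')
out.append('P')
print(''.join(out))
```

Execution trace: 'V' (inner except AttributeError) → 'X' (try body, no exception) → 'P' (after the try/except). Output: VXP

Answer: VXP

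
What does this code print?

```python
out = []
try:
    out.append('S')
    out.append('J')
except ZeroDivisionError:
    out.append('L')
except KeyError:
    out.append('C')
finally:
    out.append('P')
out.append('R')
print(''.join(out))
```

Execution trace: 'S' (try body) → 'J' (try body, no exception) → 'P' (finally) → 'R' (after the try/except). Output: SJPR

Answer: SJPR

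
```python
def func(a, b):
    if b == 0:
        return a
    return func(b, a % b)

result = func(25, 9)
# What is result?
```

func(25, 9) -> func(9, 7) -> func(7, 2) -> func(2, 1) -> func(1, 0) -> 1

Answer: 1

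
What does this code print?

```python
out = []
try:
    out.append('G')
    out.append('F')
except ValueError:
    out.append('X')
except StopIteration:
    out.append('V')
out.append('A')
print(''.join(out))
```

Execution trace: 'G' (try body) → 'F' (try body, no exception) → 'A' (after the try/except). Output: GFA

Answer: GFA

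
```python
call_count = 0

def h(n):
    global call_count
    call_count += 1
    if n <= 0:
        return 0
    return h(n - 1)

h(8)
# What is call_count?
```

Linear recursion stepping by 1: 9 calls from n=8 down to ≤0.

Answer: 9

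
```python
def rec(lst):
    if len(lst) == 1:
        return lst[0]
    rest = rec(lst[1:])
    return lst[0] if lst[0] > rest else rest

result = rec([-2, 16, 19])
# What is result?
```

Recursive max over [-2, 16, 19] = 19

Answer: 19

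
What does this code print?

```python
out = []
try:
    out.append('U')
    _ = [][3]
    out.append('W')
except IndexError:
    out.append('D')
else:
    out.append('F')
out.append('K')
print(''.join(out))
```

Execution trace: 'U' (try body) → 'D' (except IndexError) → 'K' (after the try/except). Output: UDK

Answer: UDK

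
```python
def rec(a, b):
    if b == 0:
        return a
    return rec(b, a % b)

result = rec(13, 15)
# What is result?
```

rec(13, 15) -> rec(15, 13) -> rec(13, 2) -> rec(2, 1) -> rec(1, 0) -> 1

Answer: 1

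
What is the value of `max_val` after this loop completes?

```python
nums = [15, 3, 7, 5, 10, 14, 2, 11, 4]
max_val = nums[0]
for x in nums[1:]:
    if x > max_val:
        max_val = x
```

Maximum of [15, 3, 7, 5, 10, 14, 2, 11, 4]
`max_val` takes the values: 15

Answer: 15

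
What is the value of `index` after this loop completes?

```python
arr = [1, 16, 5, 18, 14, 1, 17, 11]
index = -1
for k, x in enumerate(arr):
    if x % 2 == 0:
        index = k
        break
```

First even number index in [1, 16, 5, 18, 14, 1, 17, 11]
`index` takes the values: -1 → 1

Answer: 1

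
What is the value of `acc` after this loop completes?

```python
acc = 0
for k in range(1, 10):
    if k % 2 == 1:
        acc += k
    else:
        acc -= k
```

Add odd, subtract even
`acc` takes the values: 0 → 1 → -1 → 2 → -2 → 3 → -3 → 4 → -4 → 5

Answer: 5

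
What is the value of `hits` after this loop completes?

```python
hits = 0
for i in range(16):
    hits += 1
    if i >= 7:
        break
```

Loop breaks when i reaches 7, hits is 8
`hits` takes the values: 0 → 1 → 2 → 3 → 4 → 5 → 6 → 7 → 8

Answer: 8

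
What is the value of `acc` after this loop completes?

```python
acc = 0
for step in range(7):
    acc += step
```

Sum of 0 to 6 = 21
`acc` takes the values: 0 → 1 → 3 → 6 → 10 → 15 → 21

Answer: 21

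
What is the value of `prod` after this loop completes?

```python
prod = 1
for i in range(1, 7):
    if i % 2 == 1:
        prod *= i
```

Product of odd numbers 1 to 6
`prod` takes the values: 1 → 3 → 15

Answer: 15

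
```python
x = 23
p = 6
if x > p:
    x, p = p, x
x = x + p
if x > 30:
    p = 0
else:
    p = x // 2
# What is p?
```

Trace:
`x = 23` → x = 23
`p = 6` → p = 6
`if x > p: ...` → x > p is True → x = 6; p = 23
`x = x + p` → x = 29
`if x > 30: ...` → x > 30 is False, take else branch → p = 14
So p = 14

Answer: 14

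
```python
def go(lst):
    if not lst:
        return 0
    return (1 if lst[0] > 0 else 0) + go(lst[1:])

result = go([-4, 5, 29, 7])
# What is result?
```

Count of positive elements in [-4, 5, 29, 7] = 3

Answer: 3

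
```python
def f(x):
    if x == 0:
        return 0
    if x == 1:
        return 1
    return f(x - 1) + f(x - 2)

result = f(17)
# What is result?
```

Build up from base cases: f(0)=0, f(1)=1, f(2)=1, f(3)=2, f(4)=3, f(5)=5, f(6)=8, ..., f(17)=1597

Answer: 1597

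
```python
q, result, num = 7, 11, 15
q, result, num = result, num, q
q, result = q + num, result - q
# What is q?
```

Trace:
`q, result, num = 7, 11, 15` → q = 7; result = 11; num = 15
`q, result, num = result, num, q` → q = 11; result = 15; num = 7
`q, result = q + num, result - q` → q = 18; result = 4
So q = 18

Answer: 18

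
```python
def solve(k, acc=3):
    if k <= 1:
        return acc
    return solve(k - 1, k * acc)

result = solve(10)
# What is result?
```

Accumulator trace (n, acc): (10, 3) -> (9, 30) -> (8, 270) -> (7, 2160) -> (6, 15120) -> (5, 90720) -> (4, 453600) -> (3, 1814400) -> (2, 5443200) -> (1, 10886400) -> return 10886400

Answer: 10886400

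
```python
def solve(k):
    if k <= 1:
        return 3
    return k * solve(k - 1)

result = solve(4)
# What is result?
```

solve(4) = 4 * 3 * 2 * 3 = 72

Answer: 72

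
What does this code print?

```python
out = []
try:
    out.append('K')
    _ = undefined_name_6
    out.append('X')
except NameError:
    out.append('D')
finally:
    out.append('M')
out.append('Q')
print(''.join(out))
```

Execution trace: 'K' (try body) → 'D' (except NameError) → 'M' (finally) → 'Q' (after the try/except). Output: KDMQ

Answer: KDMQ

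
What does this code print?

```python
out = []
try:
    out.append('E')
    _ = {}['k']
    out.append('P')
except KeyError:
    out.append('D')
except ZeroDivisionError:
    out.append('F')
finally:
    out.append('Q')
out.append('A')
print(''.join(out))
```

Execution trace: 'E' (try body) → 'D' (except KeyError) → 'Q' (finally) → 'A' (after the try/except). Output: EDQA

Answer: EDQA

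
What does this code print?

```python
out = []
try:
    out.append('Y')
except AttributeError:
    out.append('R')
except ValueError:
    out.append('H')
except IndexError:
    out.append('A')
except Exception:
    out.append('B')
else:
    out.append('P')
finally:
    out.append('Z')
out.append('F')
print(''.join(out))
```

Execution trace: 'Y' (try body, no exception) → 'P' (else) → 'Z' (finally) → 'F' (after the try/except). Output: YPZF

Answer: YPZF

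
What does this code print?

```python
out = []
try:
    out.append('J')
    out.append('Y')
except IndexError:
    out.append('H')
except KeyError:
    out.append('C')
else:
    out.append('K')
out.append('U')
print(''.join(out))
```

Execution trace: 'J' (try body) → 'Y' (try body, no exception) → 'K' (else) → 'U' (after the try/except). Output: JYKU

Answer: JYKU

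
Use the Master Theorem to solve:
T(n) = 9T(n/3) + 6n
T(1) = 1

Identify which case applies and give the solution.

a=9, b=3, f(n)=6n. log_3(9) = 2. Since c=1 < 2, Case 1 applies: T(n) = Θ(n^log_b(a)) = O(n^2).

Answer: O(n^2) - Case 1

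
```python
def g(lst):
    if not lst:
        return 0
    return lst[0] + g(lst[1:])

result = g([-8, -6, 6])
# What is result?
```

(-8) + (-6) + 6 + 0 = -8

Answer: -8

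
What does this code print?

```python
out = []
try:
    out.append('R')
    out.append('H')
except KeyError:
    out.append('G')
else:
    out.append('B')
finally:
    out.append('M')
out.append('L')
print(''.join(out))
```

Execution trace: 'R' (try body) → 'H' (try body, no exception) → 'B' (else) → 'M' (finally) → 'L' (after the try/except). Output: RHBML

Answer: RHBML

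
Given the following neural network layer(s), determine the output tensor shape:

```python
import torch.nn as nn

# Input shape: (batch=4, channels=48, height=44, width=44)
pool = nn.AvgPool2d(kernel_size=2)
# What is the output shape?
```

Input: (4, 48, 44, 44) -> Output: (4, 48, 22, 22)

Answer: (4, 48, 22, 22)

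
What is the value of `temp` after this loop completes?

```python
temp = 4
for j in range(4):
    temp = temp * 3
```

Multiply by 3, 4 times: 4 * 3^4 = 324
`temp` takes the values: 4 → 12 → 36 → 108 → 324

Answer: 324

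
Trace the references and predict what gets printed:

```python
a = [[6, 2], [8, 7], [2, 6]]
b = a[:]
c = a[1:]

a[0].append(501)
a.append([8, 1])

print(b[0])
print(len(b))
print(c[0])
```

Key concept: slice with nested mutation.
Step by step:
`a = [[6, 2], [8, 7], [2, 6]]` → a = [[6, 2], [8, 7], [2, 6]]
`b = a[:]` → b = [[6, 2], [8, 7], [2, 6]]
`c = a[1:]` → c = [[8, 7], [2, 6]]
`a[0].append(501)` → a = [[6, 2, 501], [8, 7], [2, 6]]; b = [[6, 2, 501], [8, 7], [2, 6]]
`a.append([8, 1])` → a = [[6, 2, 501], [8, 7], [2, 6], [8, 1]]
`print(b[0])` → prints [6, 2, 501]
`print(len(b))` → prints 3
`print(c[0])` → prints [8, 7]

Answer:
[6, 2, 501]
3
[8, 7]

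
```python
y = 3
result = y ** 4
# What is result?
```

Trace:
`y = 3` → y = 3
`result = y ** 4` → result = 81
So result = 81

Answer: 81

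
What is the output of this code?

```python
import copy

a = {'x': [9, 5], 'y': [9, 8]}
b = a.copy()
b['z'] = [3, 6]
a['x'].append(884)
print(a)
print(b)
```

Key concept: shallow copy of dict with mutable values.
Step by step:
`a = {'x': [9, 5], 'y': [9, 8]}` → a = {'x': [9, 5], 'y': [9, 8]}
`b = a.copy()` → b = {'x': [9, 5], 'y': [9, 8]}
`b['z'] = [3, 6]` → b = {'x': [9, 5], 'y': [9, 8], 'z': [3, 6]}
`a['x'].append(884)` → a = {'x': [9, 5, 884], 'y': [9, 8]}; b = {'x': [9, 5, 884], 'y': [9, 8], 'z': [3, 6]}
`print(a)` → prints {'x': [9, 5, 884], 'y': [9, 8]}
`print(b)` → prints {'x': [9, 5, 884], 'y': [9, 8], 'z': [3, 6]}

Answer:
{'x': [9, 5, 884], 'y': [9, 8]}
{'x': [9, 5, 884], 'y': [9, 8], 'z': [3, 6]}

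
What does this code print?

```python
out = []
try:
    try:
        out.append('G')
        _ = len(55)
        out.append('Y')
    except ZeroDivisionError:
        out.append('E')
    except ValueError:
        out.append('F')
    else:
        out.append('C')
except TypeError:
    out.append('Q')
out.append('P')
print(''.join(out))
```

Execution trace: 'G' (try body) → 'Q' (outer except TypeError) → 'P' (after the try/except). Output: GQP

Answer: GQP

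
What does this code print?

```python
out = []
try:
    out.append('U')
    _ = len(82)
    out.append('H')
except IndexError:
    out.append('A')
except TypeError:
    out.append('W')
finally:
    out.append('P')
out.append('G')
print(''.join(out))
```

Execution trace: 'U' (try body) → 'W' (except TypeError) → 'P' (finally) → 'G' (after the try/except). Output: UWPG

Answer: UWPG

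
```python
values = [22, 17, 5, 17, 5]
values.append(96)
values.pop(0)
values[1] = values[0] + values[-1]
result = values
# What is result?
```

Trace:
`values = [22, 17, 5, 17, 5]` → values = [22, 17, 5, 17, 5]
`values.append(96)` → values = [22, 17, 5, 17, 5, 96]
`values.pop(0)` → values = [17, 5, 17, 5, 96]
`values[1] = values[0] + values[-1]` → values = [17, 113, 17, 5, 96]
`result = values` → result = [17, 113, 17, 5, 96]
So result = [17, 113, 17, 5, 96]

Answer: [17, 113, 17, 5, 96]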